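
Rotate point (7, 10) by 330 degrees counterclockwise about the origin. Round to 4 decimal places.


x' = 7*cos(330) - 10*sin(330) = 11.0622
y' = 7*sin(330) + 10*cos(330) = 5.1603

(11.0622, 5.1603)


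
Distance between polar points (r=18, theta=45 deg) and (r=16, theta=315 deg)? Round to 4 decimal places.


d = sqrt(r1^2 + r2^2 - 2*r1*r2*cos(t2-t1))
d = sqrt(18^2 + 16^2 - 2*18*16*cos(315-45)) = 24.0832

24.0832


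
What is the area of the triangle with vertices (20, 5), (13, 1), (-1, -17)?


Area = |x1(y2-y3) + x2(y3-y1) + x3(y1-y2)| / 2
= |20*(1--17) + 13*(-17-5) + -1*(5-1)| / 2
= 35

35


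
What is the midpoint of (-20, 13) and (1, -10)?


Midpoint = ((-20+1)/2, (13+-10)/2) = (-9.5, 1.5)

(-9.5, 1.5)


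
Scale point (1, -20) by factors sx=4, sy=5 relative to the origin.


Scaling: (x*sx, y*sy) = (1*4, -20*5) = (4, -100)

(4, -100)


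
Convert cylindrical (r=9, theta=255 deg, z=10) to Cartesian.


x = 9 * cos(255) = -2.3294
y = 9 * sin(255) = -8.6933
z = 10

(-2.3294, -8.6933, 10)


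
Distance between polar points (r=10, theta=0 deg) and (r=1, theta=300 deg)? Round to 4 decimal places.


d = sqrt(r1^2 + r2^2 - 2*r1*r2*cos(t2-t1))
d = sqrt(10^2 + 1^2 - 2*10*1*cos(300-0)) = 9.5394

9.5394


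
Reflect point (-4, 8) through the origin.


Reflection through origin: (x, y) -> (-x, -y)
(-4, 8) -> (4, -8)

(4, -8)


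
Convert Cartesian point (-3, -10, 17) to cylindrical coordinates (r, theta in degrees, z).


r = sqrt((-3)^2 + (-10)^2) = 10.4403
theta = atan2(-10, -3) = 253.3008 deg
z = 17

r = 10.4403, theta = 253.3008 deg, z = 17


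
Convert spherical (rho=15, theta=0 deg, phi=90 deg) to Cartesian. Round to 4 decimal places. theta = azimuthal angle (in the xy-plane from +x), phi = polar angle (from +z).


x = 15 * sin(90) * cos(0) = 15
y = 15 * sin(90) * sin(0) = 0
z = 15 * cos(90) = 0

(15, 0, 0)


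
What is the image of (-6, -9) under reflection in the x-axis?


Reflection across x-axis: (x, y) -> (x, -y)
(-6, -9) -> (-6, 9)

(-6, 9)


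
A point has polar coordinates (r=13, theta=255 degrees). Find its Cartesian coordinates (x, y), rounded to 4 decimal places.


x = 13 * cos(255) = -3.3646
y = 13 * sin(255) = -12.557

(-3.3646, -12.557)


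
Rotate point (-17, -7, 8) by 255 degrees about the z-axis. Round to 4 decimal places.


x' = -17*cos(255) - -7*sin(255) = -2.3616
y' = -17*sin(255) + -7*cos(255) = 18.2325
z' = 8

(-2.3616, 18.2325, 8)


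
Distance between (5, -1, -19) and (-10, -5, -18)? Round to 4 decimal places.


d = sqrt((-10-5)^2 + (-5--1)^2 + (-18--19)^2) = 15.5563

15.5563


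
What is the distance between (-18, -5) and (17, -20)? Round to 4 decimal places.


d = sqrt((17--18)^2 + (-20--5)^2) = 38.0789

38.0789


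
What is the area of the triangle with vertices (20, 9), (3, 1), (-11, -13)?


Area = |x1(y2-y3) + x2(y3-y1) + x3(y1-y2)| / 2
= |20*(1--13) + 3*(-13-9) + -11*(9-1)| / 2
= 63

63


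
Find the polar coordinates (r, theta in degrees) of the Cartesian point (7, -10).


r = sqrt(7^2 + (-10)^2) = 12.2066
theta = atan2(-10, 7) = 304.992 degrees

r = 12.2066, theta = 304.992 degrees


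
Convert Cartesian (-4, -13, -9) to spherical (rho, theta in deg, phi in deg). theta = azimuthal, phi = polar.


rho = sqrt((-4)^2 + (-13)^2 + (-9)^2) = 16.3095
theta = atan2(-13, -4) = 252.8973 deg
phi = acos(-9/16.3095) = 123.4923 deg

rho = 16.3095, theta = 252.8973 deg, phi = 123.4923 deg


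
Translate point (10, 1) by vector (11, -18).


Translation: (x+dx, y+dy) = (10+11, 1+-18) = (21, -17)

(21, -17)


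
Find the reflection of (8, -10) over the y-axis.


Reflection across y-axis: (x, y) -> (-x, y)
(8, -10) -> (-8, -10)

(-8, -10)


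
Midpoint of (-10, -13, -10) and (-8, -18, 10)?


Midpoint = ((-10+-8)/2, (-13+-18)/2, (-10+10)/2) = (-9, -15.5, 0)

(-9, -15.5, 0)


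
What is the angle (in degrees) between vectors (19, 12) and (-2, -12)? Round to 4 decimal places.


dot = 19*-2 + 12*-12 = -182
|u| = 22.4722, |v| = 12.1655
cos(angle) = -0.6657
angle = 131.738 degrees

131.738 degrees


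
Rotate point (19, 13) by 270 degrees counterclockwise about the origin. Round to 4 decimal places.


x' = 19*cos(270) - 13*sin(270) = 13
y' = 19*sin(270) + 13*cos(270) = -19

(13, -19)


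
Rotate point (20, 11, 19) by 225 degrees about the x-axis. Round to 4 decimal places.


x' = 20
y' = 11*cos(225) - 19*sin(225) = 5.6569
z' = 11*sin(225) + 19*cos(225) = -21.2132

(20, 5.6569, -21.2132)


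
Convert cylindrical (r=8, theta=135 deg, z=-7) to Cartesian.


x = 8 * cos(135) = -5.6569
y = 8 * sin(135) = 5.6569
z = -7

(-5.6569, 5.6569, -7)


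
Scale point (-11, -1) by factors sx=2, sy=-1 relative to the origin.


Scaling: (x*sx, y*sy) = (-11*2, -1*-1) = (-22, 1)

(-22, 1)


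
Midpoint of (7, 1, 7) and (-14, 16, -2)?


Midpoint = ((7+-14)/2, (1+16)/2, (7+-2)/2) = (-3.5, 8.5, 2.5)

(-3.5, 8.5, 2.5)


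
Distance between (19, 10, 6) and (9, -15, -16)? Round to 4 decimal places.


d = sqrt((9-19)^2 + (-15-10)^2 + (-16-6)^2) = 34.7707

34.7707


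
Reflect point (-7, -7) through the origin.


Reflection through origin: (x, y) -> (-x, -y)
(-7, -7) -> (7, 7)

(7, 7)


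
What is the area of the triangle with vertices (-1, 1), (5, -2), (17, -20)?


Area = |x1(y2-y3) + x2(y3-y1) + x3(y1-y2)| / 2
= |-1*(-2--20) + 5*(-20-1) + 17*(1--2)| / 2
= 36

36


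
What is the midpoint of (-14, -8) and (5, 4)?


Midpoint = ((-14+5)/2, (-8+4)/2) = (-4.5, -2)

(-4.5, -2)


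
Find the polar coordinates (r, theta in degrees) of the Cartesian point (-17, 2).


r = sqrt((-17)^2 + 2^2) = 17.1172
theta = atan2(2, -17) = 173.2902 degrees

r = 17.1172, theta = 173.2902 degrees


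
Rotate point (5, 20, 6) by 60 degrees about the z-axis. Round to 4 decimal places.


x' = 5*cos(60) - 20*sin(60) = -14.8205
y' = 5*sin(60) + 20*cos(60) = 14.3301
z' = 6

(-14.8205, 14.3301, 6)


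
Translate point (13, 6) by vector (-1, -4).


Translation: (x+dx, y+dy) = (13+-1, 6+-4) = (12, 2)

(12, 2)


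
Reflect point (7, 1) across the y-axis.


Reflection across y-axis: (x, y) -> (-x, y)
(7, 1) -> (-7, 1)

(-7, 1)


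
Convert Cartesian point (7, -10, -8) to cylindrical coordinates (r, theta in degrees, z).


r = sqrt(7^2 + (-10)^2) = 12.2066
theta = atan2(-10, 7) = 304.992 deg
z = -8

r = 12.2066, theta = 304.992 deg, z = -8


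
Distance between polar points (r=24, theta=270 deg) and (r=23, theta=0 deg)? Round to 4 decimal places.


d = sqrt(r1^2 + r2^2 - 2*r1*r2*cos(t2-t1))
d = sqrt(24^2 + 23^2 - 2*24*23*cos(0-270)) = 33.2415

33.2415


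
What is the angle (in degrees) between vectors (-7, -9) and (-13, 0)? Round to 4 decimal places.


dot = -7*-13 + -9*0 = 91
|u| = 11.4018, |v| = 13
cos(angle) = 0.6139
angle = 52.125 degrees

52.125 degrees


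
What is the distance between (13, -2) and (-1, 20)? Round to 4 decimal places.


d = sqrt((-1-13)^2 + (20--2)^2) = 26.0768

26.0768


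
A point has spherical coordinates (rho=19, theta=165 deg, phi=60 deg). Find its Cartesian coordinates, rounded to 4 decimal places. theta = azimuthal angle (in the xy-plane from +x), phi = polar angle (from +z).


x = 19 * sin(60) * cos(165) = -15.8938
y = 19 * sin(60) * sin(165) = 4.2587
z = 19 * cos(60) = 9.5

(-15.8938, 4.2587, 9.5)


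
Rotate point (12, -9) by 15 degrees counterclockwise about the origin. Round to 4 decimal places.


x' = 12*cos(15) - -9*sin(15) = 13.9205
y' = 12*sin(15) + -9*cos(15) = -5.5875

(13.9205, -5.5875)


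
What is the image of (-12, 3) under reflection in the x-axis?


Reflection across x-axis: (x, y) -> (x, -y)
(-12, 3) -> (-12, -3)

(-12, -3)


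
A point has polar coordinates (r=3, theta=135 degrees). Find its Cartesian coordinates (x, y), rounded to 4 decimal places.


x = 3 * cos(135) = -2.1213
y = 3 * sin(135) = 2.1213

(-2.1213, 2.1213)


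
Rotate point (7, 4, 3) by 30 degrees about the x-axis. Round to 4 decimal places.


x' = 7
y' = 4*cos(30) - 3*sin(30) = 1.9641
z' = 4*sin(30) + 3*cos(30) = 4.5981

(7, 1.9641, 4.5981)


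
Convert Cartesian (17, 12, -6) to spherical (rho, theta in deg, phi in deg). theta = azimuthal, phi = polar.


rho = sqrt(17^2 + 12^2 + (-6)^2) = 21.6564
theta = atan2(12, 17) = 35.2176 deg
phi = acos(-6/21.6564) = 106.0845 deg

rho = 21.6564, theta = 35.2176 deg, phi = 106.0845 deg


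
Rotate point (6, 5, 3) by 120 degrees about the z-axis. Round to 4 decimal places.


x' = 6*cos(120) - 5*sin(120) = -7.3301
y' = 6*sin(120) + 5*cos(120) = 2.6962
z' = 3

(-7.3301, 2.6962, 3)


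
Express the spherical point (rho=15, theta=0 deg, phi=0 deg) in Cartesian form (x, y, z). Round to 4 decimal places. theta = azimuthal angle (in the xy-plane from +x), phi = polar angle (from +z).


x = 15 * sin(0) * cos(0) = 0
y = 15 * sin(0) * sin(0) = 0
z = 15 * cos(0) = 15

(0, 0, 15)


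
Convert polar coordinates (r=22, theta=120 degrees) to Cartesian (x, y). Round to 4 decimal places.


x = 22 * cos(120) = -11
y = 22 * sin(120) = 19.0526

(-11, 19.0526)


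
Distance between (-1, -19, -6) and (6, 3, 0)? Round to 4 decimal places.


d = sqrt((6--1)^2 + (3--19)^2 + (0--6)^2) = 23.8537

23.8537


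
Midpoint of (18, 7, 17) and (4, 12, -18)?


Midpoint = ((18+4)/2, (7+12)/2, (17+-18)/2) = (11, 9.5, -0.5)

(11, 9.5, -0.5)


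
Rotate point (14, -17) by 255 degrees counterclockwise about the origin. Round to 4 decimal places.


x' = 14*cos(255) - -17*sin(255) = -20.0442
y' = 14*sin(255) + -17*cos(255) = -9.123

(-20.0442, -9.123)


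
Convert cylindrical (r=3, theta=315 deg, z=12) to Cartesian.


x = 3 * cos(315) = 2.1213
y = 3 * sin(315) = -2.1213
z = 12

(2.1213, -2.1213, 12)


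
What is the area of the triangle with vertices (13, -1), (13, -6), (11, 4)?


Area = |x1(y2-y3) + x2(y3-y1) + x3(y1-y2)| / 2
= |13*(-6-4) + 13*(4--1) + 11*(-1--6)| / 2
= 5

5


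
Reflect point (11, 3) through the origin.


Reflection through origin: (x, y) -> (-x, -y)
(11, 3) -> (-11, -3)

(-11, -3)


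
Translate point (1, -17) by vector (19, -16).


Translation: (x+dx, y+dy) = (1+19, -17+-16) = (20, -33)

(20, -33)


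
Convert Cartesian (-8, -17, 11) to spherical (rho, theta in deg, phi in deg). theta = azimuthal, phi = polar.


rho = sqrt((-8)^2 + (-17)^2 + 11^2) = 21.7715
theta = atan2(-17, -8) = 244.7989 deg
phi = acos(11/21.7715) = 59.6523 deg

rho = 21.7715, theta = 244.7989 deg, phi = 59.6523 deg


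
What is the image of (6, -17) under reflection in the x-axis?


Reflection across x-axis: (x, y) -> (x, -y)
(6, -17) -> (6, 17)

(6, 17)


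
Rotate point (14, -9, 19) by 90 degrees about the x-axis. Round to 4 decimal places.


x' = 14
y' = -9*cos(90) - 19*sin(90) = -19
z' = -9*sin(90) + 19*cos(90) = -9

(14, -19, -9)


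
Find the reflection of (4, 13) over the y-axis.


Reflection across y-axis: (x, y) -> (-x, y)
(4, 13) -> (-4, 13)

(-4, 13)


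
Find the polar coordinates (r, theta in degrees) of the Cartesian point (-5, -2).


r = sqrt((-5)^2 + (-2)^2) = 5.3852
theta = atan2(-2, -5) = 201.8014 degrees

r = 5.3852, theta = 201.8014 degrees


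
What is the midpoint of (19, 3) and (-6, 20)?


Midpoint = ((19+-6)/2, (3+20)/2) = (6.5, 11.5)

(6.5, 11.5)


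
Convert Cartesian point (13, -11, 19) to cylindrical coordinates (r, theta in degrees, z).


r = sqrt(13^2 + (-11)^2) = 17.0294
theta = atan2(-11, 13) = 319.7636 deg
z = 19

r = 17.0294, theta = 319.7636 deg, z = 19


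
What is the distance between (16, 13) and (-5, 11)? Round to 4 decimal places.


d = sqrt((-5-16)^2 + (11-13)^2) = 21.095

21.095


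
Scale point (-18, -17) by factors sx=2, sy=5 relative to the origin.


Scaling: (x*sx, y*sy) = (-18*2, -17*5) = (-36, -85)

(-36, -85)


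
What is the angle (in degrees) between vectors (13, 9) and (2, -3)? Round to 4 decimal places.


dot = 13*2 + 9*-3 = -1
|u| = 15.8114, |v| = 3.6056
cos(angle) = -0.0175
angle = 91.0051 degrees

91.0051 degrees


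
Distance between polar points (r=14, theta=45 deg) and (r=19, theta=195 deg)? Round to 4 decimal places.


d = sqrt(r1^2 + r2^2 - 2*r1*r2*cos(t2-t1))
d = sqrt(14^2 + 19^2 - 2*14*19*cos(195-45)) = 31.9018

31.9018


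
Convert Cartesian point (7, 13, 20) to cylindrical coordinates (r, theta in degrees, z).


r = sqrt(7^2 + 13^2) = 14.7648
theta = atan2(13, 7) = 61.6992 deg
z = 20

r = 14.7648, theta = 61.6992 deg, z = 20


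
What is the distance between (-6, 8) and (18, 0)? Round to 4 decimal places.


d = sqrt((18--6)^2 + (0-8)^2) = 25.2982

25.2982


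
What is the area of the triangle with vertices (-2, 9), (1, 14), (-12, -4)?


Area = |x1(y2-y3) + x2(y3-y1) + x3(y1-y2)| / 2
= |-2*(14--4) + 1*(-4-9) + -12*(9-14)| / 2
= 5.5

5.5


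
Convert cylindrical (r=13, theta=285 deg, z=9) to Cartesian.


x = 13 * cos(285) = 3.3646
y = 13 * sin(285) = -12.557
z = 9

(3.3646, -12.557, 9)


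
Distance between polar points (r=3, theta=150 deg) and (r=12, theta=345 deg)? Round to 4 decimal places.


d = sqrt(r1^2 + r2^2 - 2*r1*r2*cos(t2-t1))
d = sqrt(3^2 + 12^2 - 2*3*12*cos(345-150)) = 14.918

14.918


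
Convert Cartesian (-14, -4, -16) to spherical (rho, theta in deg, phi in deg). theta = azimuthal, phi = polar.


rho = sqrt((-14)^2 + (-4)^2 + (-16)^2) = 21.6333
theta = atan2(-4, -14) = 195.9454 deg
phi = acos(-16/21.6333) = 137.6974 deg

rho = 21.6333, theta = 195.9454 deg, phi = 137.6974 deg


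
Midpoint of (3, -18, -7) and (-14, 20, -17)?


Midpoint = ((3+-14)/2, (-18+20)/2, (-7+-17)/2) = (-5.5, 1, -12)

(-5.5, 1, -12)


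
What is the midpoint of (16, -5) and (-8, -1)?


Midpoint = ((16+-8)/2, (-5+-1)/2) = (4, -3)

(4, -3)


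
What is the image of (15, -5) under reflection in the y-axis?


Reflection across y-axis: (x, y) -> (-x, y)
(15, -5) -> (-15, -5)

(-15, -5)


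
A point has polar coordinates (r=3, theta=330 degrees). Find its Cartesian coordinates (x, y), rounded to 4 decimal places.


x = 3 * cos(330) = 2.5981
y = 3 * sin(330) = -1.5

(2.5981, -1.5)


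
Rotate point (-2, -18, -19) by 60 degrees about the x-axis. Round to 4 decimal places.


x' = -2
y' = -18*cos(60) - -19*sin(60) = 7.4545
z' = -18*sin(60) + -19*cos(60) = -25.0885

(-2, 7.4545, -25.0885)


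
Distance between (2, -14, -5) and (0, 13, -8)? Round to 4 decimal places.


d = sqrt((0-2)^2 + (13--14)^2 + (-8--5)^2) = 27.2397

27.2397


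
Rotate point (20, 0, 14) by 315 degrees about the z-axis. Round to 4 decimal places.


x' = 20*cos(315) - 0*sin(315) = 14.1421
y' = 20*sin(315) + 0*cos(315) = -14.1421
z' = 14

(14.1421, -14.1421, 14)


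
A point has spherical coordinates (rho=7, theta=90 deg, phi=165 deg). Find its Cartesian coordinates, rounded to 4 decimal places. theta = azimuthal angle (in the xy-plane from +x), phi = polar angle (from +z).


x = 7 * sin(165) * cos(90) = 0
y = 7 * sin(165) * sin(90) = 1.8117
z = 7 * cos(165) = -6.7615

(0, 1.8117, -6.7615)


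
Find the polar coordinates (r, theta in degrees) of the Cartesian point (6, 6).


r = sqrt(6^2 + 6^2) = 8.4853
theta = atan2(6, 6) = 45 degrees

r = 8.4853, theta = 45 degrees


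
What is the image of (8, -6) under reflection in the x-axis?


Reflection across x-axis: (x, y) -> (x, -y)
(8, -6) -> (8, 6)

(8, 6)


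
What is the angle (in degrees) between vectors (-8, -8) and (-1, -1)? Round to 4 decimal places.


dot = -8*-1 + -8*-1 = 16
|u| = 11.3137, |v| = 1.4142
cos(angle) = 1
angle = 0 degrees

0 degrees


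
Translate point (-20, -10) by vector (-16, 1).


Translation: (x+dx, y+dy) = (-20+-16, -10+1) = (-36, -9)

(-36, -9)


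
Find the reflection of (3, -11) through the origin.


Reflection through origin: (x, y) -> (-x, -y)
(3, -11) -> (-3, 11)

(-3, 11)


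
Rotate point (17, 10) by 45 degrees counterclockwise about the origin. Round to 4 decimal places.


x' = 17*cos(45) - 10*sin(45) = 4.9497
y' = 17*sin(45) + 10*cos(45) = 19.0919

(4.9497, 19.0919)


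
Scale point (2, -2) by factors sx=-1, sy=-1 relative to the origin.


Scaling: (x*sx, y*sy) = (2*-1, -2*-1) = (-2, 2)

(-2, 2)


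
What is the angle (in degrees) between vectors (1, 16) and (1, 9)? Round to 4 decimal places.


dot = 1*1 + 16*9 = 145
|u| = 16.0312, |v| = 9.0554
cos(angle) = 0.9988
angle = 2.7639 degrees

2.7639 degrees


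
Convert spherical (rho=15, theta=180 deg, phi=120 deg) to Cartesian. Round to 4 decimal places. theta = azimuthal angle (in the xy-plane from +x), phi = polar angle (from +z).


x = 15 * sin(120) * cos(180) = -12.9904
y = 15 * sin(120) * sin(180) = 0
z = 15 * cos(120) = -7.5

(-12.9904, 0, -7.5)


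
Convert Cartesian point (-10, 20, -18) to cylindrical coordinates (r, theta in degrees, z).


r = sqrt((-10)^2 + 20^2) = 22.3607
theta = atan2(20, -10) = 116.5651 deg
z = -18

r = 22.3607, theta = 116.5651 deg, z = -18


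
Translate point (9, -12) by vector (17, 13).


Translation: (x+dx, y+dy) = (9+17, -12+13) = (26, 1)

(26, 1)


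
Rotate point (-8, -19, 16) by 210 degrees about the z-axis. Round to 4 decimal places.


x' = -8*cos(210) - -19*sin(210) = -2.5718
y' = -8*sin(210) + -19*cos(210) = 20.4545
z' = 16

(-2.5718, 20.4545, 16)


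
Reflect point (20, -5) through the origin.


Reflection through origin: (x, y) -> (-x, -y)
(20, -5) -> (-20, 5)

(-20, 5)


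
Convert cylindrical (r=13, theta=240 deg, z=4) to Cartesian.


x = 13 * cos(240) = -6.5
y = 13 * sin(240) = -11.2583
z = 4

(-6.5, -11.2583, 4)


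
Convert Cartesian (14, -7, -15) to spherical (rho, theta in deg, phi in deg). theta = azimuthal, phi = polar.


rho = sqrt(14^2 + (-7)^2 + (-15)^2) = 21.6795
theta = atan2(-7, 14) = 333.4349 deg
phi = acos(-15/21.6795) = 133.7806 deg

rho = 21.6795, theta = 333.4349 deg, phi = 133.7806 deg


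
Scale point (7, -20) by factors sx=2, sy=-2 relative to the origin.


Scaling: (x*sx, y*sy) = (7*2, -20*-2) = (14, 40)

(14, 40)


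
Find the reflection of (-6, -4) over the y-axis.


Reflection across y-axis: (x, y) -> (-x, y)
(-6, -4) -> (6, -4)

(6, -4)


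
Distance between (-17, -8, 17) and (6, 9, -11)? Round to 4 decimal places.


d = sqrt((6--17)^2 + (9--8)^2 + (-11-17)^2) = 40.025

40.025


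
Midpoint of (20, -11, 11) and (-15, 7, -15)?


Midpoint = ((20+-15)/2, (-11+7)/2, (11+-15)/2) = (2.5, -2, -2)

(2.5, -2, -2)


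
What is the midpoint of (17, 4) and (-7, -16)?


Midpoint = ((17+-7)/2, (4+-16)/2) = (5, -6)

(5, -6)


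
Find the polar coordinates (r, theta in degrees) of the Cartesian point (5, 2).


r = sqrt(5^2 + 2^2) = 5.3852
theta = atan2(2, 5) = 21.8014 degrees

r = 5.3852, theta = 21.8014 degrees


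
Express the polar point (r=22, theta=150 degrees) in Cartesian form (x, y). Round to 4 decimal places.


x = 22 * cos(150) = -19.0526
y = 22 * sin(150) = 11

(-19.0526, 11)


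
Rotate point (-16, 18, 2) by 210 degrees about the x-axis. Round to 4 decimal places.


x' = -16
y' = 18*cos(210) - 2*sin(210) = -14.5885
z' = 18*sin(210) + 2*cos(210) = -10.7321

(-16, -14.5885, -10.7321)


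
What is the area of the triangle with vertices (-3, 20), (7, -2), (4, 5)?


Area = |x1(y2-y3) + x2(y3-y1) + x3(y1-y2)| / 2
= |-3*(-2-5) + 7*(5-20) + 4*(20--2)| / 2
= 2

2


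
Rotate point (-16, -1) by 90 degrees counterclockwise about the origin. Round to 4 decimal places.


x' = -16*cos(90) - -1*sin(90) = 1
y' = -16*sin(90) + -1*cos(90) = -16

(1, -16)


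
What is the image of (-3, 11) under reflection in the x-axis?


Reflection across x-axis: (x, y) -> (x, -y)
(-3, 11) -> (-3, -11)

(-3, -11)


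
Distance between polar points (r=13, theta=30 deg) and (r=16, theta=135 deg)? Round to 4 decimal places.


d = sqrt(r1^2 + r2^2 - 2*r1*r2*cos(t2-t1))
d = sqrt(13^2 + 16^2 - 2*13*16*cos(135-30)) = 23.0796

23.0796


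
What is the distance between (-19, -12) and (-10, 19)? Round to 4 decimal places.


d = sqrt((-10--19)^2 + (19--12)^2) = 32.28

32.28


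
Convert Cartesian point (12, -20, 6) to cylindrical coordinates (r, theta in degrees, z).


r = sqrt(12^2 + (-20)^2) = 23.3238
theta = atan2(-20, 12) = 300.9638 deg
z = 6

r = 23.3238, theta = 300.9638 deg, z = 6


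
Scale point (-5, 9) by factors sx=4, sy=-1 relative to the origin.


Scaling: (x*sx, y*sy) = (-5*4, 9*-1) = (-20, -9)

(-20, -9)


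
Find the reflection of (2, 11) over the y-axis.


Reflection across y-axis: (x, y) -> (-x, y)
(2, 11) -> (-2, 11)

(-2, 11)


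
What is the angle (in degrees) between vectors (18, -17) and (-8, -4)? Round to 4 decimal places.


dot = 18*-8 + -17*-4 = -76
|u| = 24.7588, |v| = 8.9443
cos(angle) = -0.3432
angle = 110.0715 degrees

110.0715 degrees


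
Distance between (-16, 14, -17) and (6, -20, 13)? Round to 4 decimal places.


d = sqrt((6--16)^2 + (-20-14)^2 + (13--17)^2) = 50.3984

50.3984


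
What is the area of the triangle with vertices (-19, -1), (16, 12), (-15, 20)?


Area = |x1(y2-y3) + x2(y3-y1) + x3(y1-y2)| / 2
= |-19*(12-20) + 16*(20--1) + -15*(-1-12)| / 2
= 341.5

341.5


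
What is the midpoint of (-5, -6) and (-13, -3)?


Midpoint = ((-5+-13)/2, (-6+-3)/2) = (-9, -4.5)

(-9, -4.5)


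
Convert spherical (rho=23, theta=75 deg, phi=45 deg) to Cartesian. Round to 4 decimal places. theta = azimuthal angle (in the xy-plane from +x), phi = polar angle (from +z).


x = 23 * sin(45) * cos(75) = 4.2093
y = 23 * sin(45) * sin(75) = 15.7093
z = 23 * cos(45) = 16.2635

(4.2093, 15.7093, 16.2635)


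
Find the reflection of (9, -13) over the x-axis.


Reflection across x-axis: (x, y) -> (x, -y)
(9, -13) -> (9, 13)

(9, 13)


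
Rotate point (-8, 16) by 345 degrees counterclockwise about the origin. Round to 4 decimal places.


x' = -8*cos(345) - 16*sin(345) = -3.5863
y' = -8*sin(345) + 16*cos(345) = 17.5254

(-3.5863, 17.5254)


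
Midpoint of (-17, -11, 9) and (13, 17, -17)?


Midpoint = ((-17+13)/2, (-11+17)/2, (9+-17)/2) = (-2, 3, -4)

(-2, 3, -4)


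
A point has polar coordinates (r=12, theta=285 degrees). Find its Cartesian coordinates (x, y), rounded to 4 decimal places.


x = 12 * cos(285) = 3.1058
y = 12 * sin(285) = -11.5911

(3.1058, -11.5911)


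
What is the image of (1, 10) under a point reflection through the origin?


Reflection through origin: (x, y) -> (-x, -y)
(1, 10) -> (-1, -10)

(-1, -10)


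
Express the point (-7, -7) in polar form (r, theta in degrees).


r = sqrt((-7)^2 + (-7)^2) = 9.8995
theta = atan2(-7, -7) = 225 degrees

r = 9.8995, theta = 225 degrees


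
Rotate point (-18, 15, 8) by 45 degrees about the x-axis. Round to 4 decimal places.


x' = -18
y' = 15*cos(45) - 8*sin(45) = 4.9497
z' = 15*sin(45) + 8*cos(45) = 16.2635

(-18, 4.9497, 16.2635)


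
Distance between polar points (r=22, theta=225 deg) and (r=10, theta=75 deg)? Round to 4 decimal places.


d = sqrt(r1^2 + r2^2 - 2*r1*r2*cos(t2-t1))
d = sqrt(22^2 + 10^2 - 2*22*10*cos(75-225)) = 31.0653

31.0653


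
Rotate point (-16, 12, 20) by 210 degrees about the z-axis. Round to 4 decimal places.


x' = -16*cos(210) - 12*sin(210) = 19.8564
y' = -16*sin(210) + 12*cos(210) = -2.3923
z' = 20

(19.8564, -2.3923, 20)


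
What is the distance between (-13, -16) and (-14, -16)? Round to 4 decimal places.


d = sqrt((-14--13)^2 + (-16--16)^2) = 1

1


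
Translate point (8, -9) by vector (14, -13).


Translation: (x+dx, y+dy) = (8+14, -9+-13) = (22, -22)

(22, -22)


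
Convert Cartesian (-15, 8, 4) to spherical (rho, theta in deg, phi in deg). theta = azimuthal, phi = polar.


rho = sqrt((-15)^2 + 8^2 + 4^2) = 17.4642
theta = atan2(8, -15) = 151.9275 deg
phi = acos(4/17.4642) = 76.7595 deg

rho = 17.4642, theta = 151.9275 deg, phi = 76.7595 deg


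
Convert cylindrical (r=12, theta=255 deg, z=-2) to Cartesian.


x = 12 * cos(255) = -3.1058
y = 12 * sin(255) = -11.5911
z = -2

(-3.1058, -11.5911, -2)


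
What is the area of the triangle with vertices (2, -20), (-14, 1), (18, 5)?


Area = |x1(y2-y3) + x2(y3-y1) + x3(y1-y2)| / 2
= |2*(1-5) + -14*(5--20) + 18*(-20-1)| / 2
= 368

368


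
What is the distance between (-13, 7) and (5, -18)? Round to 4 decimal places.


d = sqrt((5--13)^2 + (-18-7)^2) = 30.8058

30.8058


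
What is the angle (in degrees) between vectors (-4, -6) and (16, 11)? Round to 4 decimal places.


dot = -4*16 + -6*11 = -130
|u| = 7.2111, |v| = 19.4165
cos(angle) = -0.9285
angle = 158.1986 degrees

158.1986 degrees


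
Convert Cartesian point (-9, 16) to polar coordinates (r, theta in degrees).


r = sqrt((-9)^2 + 16^2) = 18.3576
theta = atan2(16, -9) = 119.3578 degrees

r = 18.3576, theta = 119.3578 degrees


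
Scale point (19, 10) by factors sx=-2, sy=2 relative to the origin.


Scaling: (x*sx, y*sy) = (19*-2, 10*2) = (-38, 20)

(-38, 20)


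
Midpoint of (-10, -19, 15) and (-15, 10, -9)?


Midpoint = ((-10+-15)/2, (-19+10)/2, (15+-9)/2) = (-12.5, -4.5, 3)

(-12.5, -4.5, 3)


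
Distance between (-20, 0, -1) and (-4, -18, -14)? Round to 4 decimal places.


d = sqrt((-4--20)^2 + (-18-0)^2 + (-14--1)^2) = 27.3679

27.3679


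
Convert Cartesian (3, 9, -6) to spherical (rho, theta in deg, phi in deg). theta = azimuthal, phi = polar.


rho = sqrt(3^2 + 9^2 + (-6)^2) = 11.225
theta = atan2(9, 3) = 71.5651 deg
phi = acos(-6/11.225) = 122.3115 deg

rho = 11.225, theta = 71.5651 deg, phi = 122.3115 deg


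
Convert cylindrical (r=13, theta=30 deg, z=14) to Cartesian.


x = 13 * cos(30) = 11.2583
y = 13 * sin(30) = 6.5
z = 14

(11.2583, 6.5, 14)


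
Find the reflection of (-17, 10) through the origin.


Reflection through origin: (x, y) -> (-x, -y)
(-17, 10) -> (17, -10)

(17, -10)


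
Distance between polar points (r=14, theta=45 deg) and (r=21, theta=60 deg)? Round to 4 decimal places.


d = sqrt(r1^2 + r2^2 - 2*r1*r2*cos(t2-t1))
d = sqrt(14^2 + 21^2 - 2*14*21*cos(60-45)) = 8.3088

8.3088


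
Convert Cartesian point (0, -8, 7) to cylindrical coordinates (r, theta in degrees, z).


r = sqrt(0^2 + (-8)^2) = 8
theta = atan2(-8, 0) = 270 deg
z = 7

r = 8, theta = 270 deg, z = 7


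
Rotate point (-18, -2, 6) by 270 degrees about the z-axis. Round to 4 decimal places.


x' = -18*cos(270) - -2*sin(270) = -2
y' = -18*sin(270) + -2*cos(270) = 18
z' = 6

(-2, 18, 6)


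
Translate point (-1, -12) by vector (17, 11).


Translation: (x+dx, y+dy) = (-1+17, -12+11) = (16, -1)

(16, -1)


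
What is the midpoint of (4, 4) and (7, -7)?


Midpoint = ((4+7)/2, (4+-7)/2) = (5.5, -1.5)

(5.5, -1.5)


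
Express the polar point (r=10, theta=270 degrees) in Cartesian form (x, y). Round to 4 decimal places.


x = 10 * cos(270) = 0
y = 10 * sin(270) = -10

(0, -10)


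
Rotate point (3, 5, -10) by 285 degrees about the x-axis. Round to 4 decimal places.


x' = 3
y' = 5*cos(285) - -10*sin(285) = -8.3652
z' = 5*sin(285) + -10*cos(285) = -7.4178

(3, -8.3652, -7.4178)


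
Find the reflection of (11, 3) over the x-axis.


Reflection across x-axis: (x, y) -> (x, -y)
(11, 3) -> (11, -3)

(11, -3)


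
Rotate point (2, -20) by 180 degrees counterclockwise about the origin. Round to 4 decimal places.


x' = 2*cos(180) - -20*sin(180) = -2
y' = 2*sin(180) + -20*cos(180) = 20

(-2, 20)


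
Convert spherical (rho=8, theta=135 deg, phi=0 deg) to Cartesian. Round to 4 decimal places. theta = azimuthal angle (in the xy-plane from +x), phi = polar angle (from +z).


x = 8 * sin(0) * cos(135) = 0
y = 8 * sin(0) * sin(135) = 0
z = 8 * cos(0) = 8

(0, 0, 8)


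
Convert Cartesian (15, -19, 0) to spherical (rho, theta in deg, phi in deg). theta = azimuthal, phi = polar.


rho = sqrt(15^2 + (-19)^2 + 0^2) = 24.2074
theta = atan2(-19, 15) = 308.2902 deg
phi = acos(0/24.2074) = 90 deg

rho = 24.2074, theta = 308.2902 deg, phi = 90 deg


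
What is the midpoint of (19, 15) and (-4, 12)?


Midpoint = ((19+-4)/2, (15+12)/2) = (7.5, 13.5)

(7.5, 13.5)


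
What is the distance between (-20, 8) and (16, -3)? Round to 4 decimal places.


d = sqrt((16--20)^2 + (-3-8)^2) = 37.6431

37.6431


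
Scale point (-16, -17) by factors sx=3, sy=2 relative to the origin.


Scaling: (x*sx, y*sy) = (-16*3, -17*2) = (-48, -34)

(-48, -34)


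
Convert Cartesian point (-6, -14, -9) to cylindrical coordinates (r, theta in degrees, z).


r = sqrt((-6)^2 + (-14)^2) = 15.2315
theta = atan2(-14, -6) = 246.8014 deg
z = -9

r = 15.2315, theta = 246.8014 deg, z = -9


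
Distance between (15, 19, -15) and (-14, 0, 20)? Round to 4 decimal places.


d = sqrt((-14-15)^2 + (0-19)^2 + (20--15)^2) = 49.2646

49.2646


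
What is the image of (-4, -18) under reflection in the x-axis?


Reflection across x-axis: (x, y) -> (x, -y)
(-4, -18) -> (-4, 18)

(-4, 18)


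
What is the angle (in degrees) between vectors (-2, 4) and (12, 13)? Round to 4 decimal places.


dot = -2*12 + 4*13 = 28
|u| = 4.4721, |v| = 17.6918
cos(angle) = 0.3539
angle = 69.2744 degrees

69.2744 degrees


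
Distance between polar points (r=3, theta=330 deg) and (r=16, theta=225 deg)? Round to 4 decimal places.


d = sqrt(r1^2 + r2^2 - 2*r1*r2*cos(t2-t1))
d = sqrt(3^2 + 16^2 - 2*3*16*cos(225-330)) = 17.0249

17.0249


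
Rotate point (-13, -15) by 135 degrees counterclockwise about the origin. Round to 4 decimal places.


x' = -13*cos(135) - -15*sin(135) = 19.799
y' = -13*sin(135) + -15*cos(135) = 1.4142

(19.799, 1.4142)


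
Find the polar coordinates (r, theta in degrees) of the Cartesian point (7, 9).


r = sqrt(7^2 + 9^2) = 11.4018
theta = atan2(9, 7) = 52.125 degrees

r = 11.4018, theta = 52.125 degrees


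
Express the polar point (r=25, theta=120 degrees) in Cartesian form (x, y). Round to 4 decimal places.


x = 25 * cos(120) = -12.5
y = 25 * sin(120) = 21.6506

(-12.5, 21.6506)


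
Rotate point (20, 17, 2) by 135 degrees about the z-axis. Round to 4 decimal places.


x' = 20*cos(135) - 17*sin(135) = -26.163
y' = 20*sin(135) + 17*cos(135) = 2.1213
z' = 2

(-26.163, 2.1213, 2)


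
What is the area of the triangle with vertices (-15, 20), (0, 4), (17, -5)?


Area = |x1(y2-y3) + x2(y3-y1) + x3(y1-y2)| / 2
= |-15*(4--5) + 0*(-5-20) + 17*(20-4)| / 2
= 68.5

68.5


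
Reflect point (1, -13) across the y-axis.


Reflection across y-axis: (x, y) -> (-x, y)
(1, -13) -> (-1, -13)

(-1, -13)


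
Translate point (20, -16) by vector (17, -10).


Translation: (x+dx, y+dy) = (20+17, -16+-10) = (37, -26)

(37, -26)


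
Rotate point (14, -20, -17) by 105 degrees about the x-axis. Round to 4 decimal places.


x' = 14
y' = -20*cos(105) - -17*sin(105) = 21.5971
z' = -20*sin(105) + -17*cos(105) = -14.9186

(14, 21.5971, -14.9186)


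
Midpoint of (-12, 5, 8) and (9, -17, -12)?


Midpoint = ((-12+9)/2, (5+-17)/2, (8+-12)/2) = (-1.5, -6, -2)

(-1.5, -6, -2)


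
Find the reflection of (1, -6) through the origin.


Reflection through origin: (x, y) -> (-x, -y)
(1, -6) -> (-1, 6)

(-1, 6)


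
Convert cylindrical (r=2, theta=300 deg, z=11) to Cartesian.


x = 2 * cos(300) = 1
y = 2 * sin(300) = -1.7321
z = 11

(1, -1.7321, 11)


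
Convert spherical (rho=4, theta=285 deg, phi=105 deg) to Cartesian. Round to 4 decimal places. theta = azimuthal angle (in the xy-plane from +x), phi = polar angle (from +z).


x = 4 * sin(105) * cos(285) = 1
y = 4 * sin(105) * sin(285) = -3.7321
z = 4 * cos(105) = -1.0353

(1, -3.7321, -1.0353)


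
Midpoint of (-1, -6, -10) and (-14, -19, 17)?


Midpoint = ((-1+-14)/2, (-6+-19)/2, (-10+17)/2) = (-7.5, -12.5, 3.5)

(-7.5, -12.5, 3.5)


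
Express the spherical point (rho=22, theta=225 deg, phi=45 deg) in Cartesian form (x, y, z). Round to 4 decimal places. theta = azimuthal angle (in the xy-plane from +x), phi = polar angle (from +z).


x = 22 * sin(45) * cos(225) = -11
y = 22 * sin(45) * sin(225) = -11
z = 22 * cos(45) = 15.5563

(-11, -11, 15.5563)


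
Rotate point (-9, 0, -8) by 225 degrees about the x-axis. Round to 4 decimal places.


x' = -9
y' = 0*cos(225) - -8*sin(225) = -5.6569
z' = 0*sin(225) + -8*cos(225) = 5.6569

(-9, -5.6569, 5.6569)


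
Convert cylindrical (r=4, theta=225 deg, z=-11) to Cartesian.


x = 4 * cos(225) = -2.8284
y = 4 * sin(225) = -2.8284
z = -11

(-2.8284, -2.8284, -11)


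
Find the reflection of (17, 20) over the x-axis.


Reflection across x-axis: (x, y) -> (x, -y)
(17, 20) -> (17, -20)

(17, -20)


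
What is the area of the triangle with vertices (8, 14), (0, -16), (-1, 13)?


Area = |x1(y2-y3) + x2(y3-y1) + x3(y1-y2)| / 2
= |8*(-16-13) + 0*(13-14) + -1*(14--16)| / 2
= 131

131


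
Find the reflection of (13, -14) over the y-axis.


Reflection across y-axis: (x, y) -> (-x, y)
(13, -14) -> (-13, -14)

(-13, -14)


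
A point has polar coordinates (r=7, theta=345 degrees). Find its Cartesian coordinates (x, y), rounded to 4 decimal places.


x = 7 * cos(345) = 6.7615
y = 7 * sin(345) = -1.8117

(6.7615, -1.8117)


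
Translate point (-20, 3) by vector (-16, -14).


Translation: (x+dx, y+dy) = (-20+-16, 3+-14) = (-36, -11)

(-36, -11)


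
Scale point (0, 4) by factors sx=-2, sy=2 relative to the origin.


Scaling: (x*sx, y*sy) = (0*-2, 4*2) = (0, 8)

(0, 8)


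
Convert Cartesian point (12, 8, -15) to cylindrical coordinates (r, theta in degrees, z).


r = sqrt(12^2 + 8^2) = 14.4222
theta = atan2(8, 12) = 33.6901 deg
z = -15

r = 14.4222, theta = 33.6901 deg, z = -15


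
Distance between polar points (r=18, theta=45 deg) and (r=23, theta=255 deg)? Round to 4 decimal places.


d = sqrt(r1^2 + r2^2 - 2*r1*r2*cos(t2-t1))
d = sqrt(18^2 + 23^2 - 2*18*23*cos(255-45)) = 39.6241

39.6241


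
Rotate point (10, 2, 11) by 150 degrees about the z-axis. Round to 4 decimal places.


x' = 10*cos(150) - 2*sin(150) = -9.6603
y' = 10*sin(150) + 2*cos(150) = 3.2679
z' = 11

(-9.6603, 3.2679, 11)


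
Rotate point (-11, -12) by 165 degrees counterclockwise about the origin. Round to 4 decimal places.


x' = -11*cos(165) - -12*sin(165) = 13.731
y' = -11*sin(165) + -12*cos(165) = 8.7441

(13.731, 8.7441)


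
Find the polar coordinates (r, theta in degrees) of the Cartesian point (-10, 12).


r = sqrt((-10)^2 + 12^2) = 15.6205
theta = atan2(12, -10) = 129.8056 degrees

r = 15.6205, theta = 129.8056 degrees


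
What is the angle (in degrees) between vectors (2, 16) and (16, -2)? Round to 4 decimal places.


dot = 2*16 + 16*-2 = 0
|u| = 16.1245, |v| = 16.1245
cos(angle) = 0
angle = 90 degrees

90 degrees


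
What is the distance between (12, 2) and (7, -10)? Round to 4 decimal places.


d = sqrt((7-12)^2 + (-10-2)^2) = 13

13


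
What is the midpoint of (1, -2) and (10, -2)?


Midpoint = ((1+10)/2, (-2+-2)/2) = (5.5, -2)

(5.5, -2)


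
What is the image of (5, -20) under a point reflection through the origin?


Reflection through origin: (x, y) -> (-x, -y)
(5, -20) -> (-5, 20)

(-5, 20)


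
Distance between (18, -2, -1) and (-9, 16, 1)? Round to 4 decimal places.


d = sqrt((-9-18)^2 + (16--2)^2 + (1--1)^2) = 32.5115

32.5115


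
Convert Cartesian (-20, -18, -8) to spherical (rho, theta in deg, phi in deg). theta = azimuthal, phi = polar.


rho = sqrt((-20)^2 + (-18)^2 + (-8)^2) = 28.0713
theta = atan2(-18, -20) = 221.9872 deg
phi = acos(-8/28.0713) = 106.5581 deg

rho = 28.0713, theta = 221.9872 deg, phi = 106.5581 deg


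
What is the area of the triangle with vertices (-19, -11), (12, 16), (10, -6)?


Area = |x1(y2-y3) + x2(y3-y1) + x3(y1-y2)| / 2
= |-19*(16--6) + 12*(-6--11) + 10*(-11-16)| / 2
= 314

314


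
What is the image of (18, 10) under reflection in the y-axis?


Reflection across y-axis: (x, y) -> (-x, y)
(18, 10) -> (-18, 10)

(-18, 10)


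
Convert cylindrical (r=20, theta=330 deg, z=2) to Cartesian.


x = 20 * cos(330) = 17.3205
y = 20 * sin(330) = -10
z = 2

(17.3205, -10, 2)


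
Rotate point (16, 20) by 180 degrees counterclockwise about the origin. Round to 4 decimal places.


x' = 16*cos(180) - 20*sin(180) = -16
y' = 16*sin(180) + 20*cos(180) = -20

(-16, -20)


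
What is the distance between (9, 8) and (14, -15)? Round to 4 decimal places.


d = sqrt((14-9)^2 + (-15-8)^2) = 23.5372

23.5372


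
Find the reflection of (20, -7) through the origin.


Reflection through origin: (x, y) -> (-x, -y)
(20, -7) -> (-20, 7)

(-20, 7)


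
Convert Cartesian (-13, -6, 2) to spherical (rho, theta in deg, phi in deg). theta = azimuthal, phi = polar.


rho = sqrt((-13)^2 + (-6)^2 + 2^2) = 14.4568
theta = atan2(-6, -13) = 204.7751 deg
phi = acos(2/14.4568) = 82.048 deg

rho = 14.4568, theta = 204.7751 deg, phi = 82.048 deg


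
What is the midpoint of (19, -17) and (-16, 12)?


Midpoint = ((19+-16)/2, (-17+12)/2) = (1.5, -2.5)

(1.5, -2.5)


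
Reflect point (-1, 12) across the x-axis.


Reflection across x-axis: (x, y) -> (x, -y)
(-1, 12) -> (-1, -12)

(-1, -12)


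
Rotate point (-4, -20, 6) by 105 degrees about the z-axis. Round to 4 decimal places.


x' = -4*cos(105) - -20*sin(105) = 20.3538
y' = -4*sin(105) + -20*cos(105) = 1.3127
z' = 6

(20.3538, 1.3127, 6)


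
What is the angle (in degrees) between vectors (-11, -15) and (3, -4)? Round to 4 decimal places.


dot = -11*3 + -15*-4 = 27
|u| = 18.6011, |v| = 5
cos(angle) = 0.2903
angle = 73.1237 degrees

73.1237 degrees


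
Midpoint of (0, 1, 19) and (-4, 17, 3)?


Midpoint = ((0+-4)/2, (1+17)/2, (19+3)/2) = (-2, 9, 11)

(-2, 9, 11)


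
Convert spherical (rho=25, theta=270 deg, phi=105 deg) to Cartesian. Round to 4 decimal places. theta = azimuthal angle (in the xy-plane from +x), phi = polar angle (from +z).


x = 25 * sin(105) * cos(270) = 0
y = 25 * sin(105) * sin(270) = -24.1481
z = 25 * cos(105) = -6.4705

(0, -24.1481, -6.4705)


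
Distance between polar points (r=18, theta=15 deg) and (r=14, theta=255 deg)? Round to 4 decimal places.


d = sqrt(r1^2 + r2^2 - 2*r1*r2*cos(t2-t1))
d = sqrt(18^2 + 14^2 - 2*18*14*cos(255-15)) = 27.7849

27.7849


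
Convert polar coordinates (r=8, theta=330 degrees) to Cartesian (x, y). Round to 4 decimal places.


x = 8 * cos(330) = 6.9282
y = 8 * sin(330) = -4

(6.9282, -4)


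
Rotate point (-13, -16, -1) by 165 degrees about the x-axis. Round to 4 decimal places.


x' = -13
y' = -16*cos(165) - -1*sin(165) = 15.7136
z' = -16*sin(165) + -1*cos(165) = -3.1752

(-13, 15.7136, -3.1752)


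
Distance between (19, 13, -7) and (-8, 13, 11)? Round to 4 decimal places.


d = sqrt((-8-19)^2 + (13-13)^2 + (11--7)^2) = 32.45

32.45


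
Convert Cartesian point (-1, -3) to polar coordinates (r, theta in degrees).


r = sqrt((-1)^2 + (-3)^2) = 3.1623
theta = atan2(-3, -1) = 251.5651 degrees

r = 3.1623, theta = 251.5651 degrees


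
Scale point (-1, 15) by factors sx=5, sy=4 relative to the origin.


Scaling: (x*sx, y*sy) = (-1*5, 15*4) = (-5, 60)

(-5, 60)


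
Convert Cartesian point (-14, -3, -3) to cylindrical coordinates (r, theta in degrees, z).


r = sqrt((-14)^2 + (-3)^2) = 14.3178
theta = atan2(-3, -14) = 192.0948 deg
z = -3

r = 14.3178, theta = 192.0948 deg, z = -3


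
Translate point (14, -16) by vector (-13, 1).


Translation: (x+dx, y+dy) = (14+-13, -16+1) = (1, -15)

(1, -15)


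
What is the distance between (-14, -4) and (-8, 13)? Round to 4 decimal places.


d = sqrt((-8--14)^2 + (13--4)^2) = 18.0278

18.0278


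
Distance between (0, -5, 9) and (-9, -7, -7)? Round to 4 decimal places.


d = sqrt((-9-0)^2 + (-7--5)^2 + (-7-9)^2) = 18.4662

18.4662
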